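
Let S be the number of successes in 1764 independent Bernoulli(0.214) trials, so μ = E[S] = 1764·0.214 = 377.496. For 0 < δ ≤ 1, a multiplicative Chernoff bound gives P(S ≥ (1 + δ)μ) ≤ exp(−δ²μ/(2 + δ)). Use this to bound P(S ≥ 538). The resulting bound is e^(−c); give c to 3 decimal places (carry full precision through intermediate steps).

28.139

Write 538 = (1 + δ)μ, so δ = 538/377.496 − 1 = 0.4251807…
Then the exponent is δ²μ/(2 + δ) = (538 − μ)² / (μ·(2 + δ)) = 28.139428.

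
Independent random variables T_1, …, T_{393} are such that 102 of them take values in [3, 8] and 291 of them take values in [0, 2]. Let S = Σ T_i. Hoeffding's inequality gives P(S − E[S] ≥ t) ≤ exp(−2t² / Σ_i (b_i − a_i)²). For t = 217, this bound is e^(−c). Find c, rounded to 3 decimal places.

25.358

Σ(b_i − a_i)² = 102·5² + 291·2² = 3714.
c = 2t² / 3714 = 2·217² / 3714 = 25.3576.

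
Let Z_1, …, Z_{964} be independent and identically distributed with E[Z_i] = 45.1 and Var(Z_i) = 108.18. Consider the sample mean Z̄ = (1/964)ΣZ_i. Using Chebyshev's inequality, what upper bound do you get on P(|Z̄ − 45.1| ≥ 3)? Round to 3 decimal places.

Var(Z̄) = Var(Z_i)/n = 108.18/964 = 0.11222.
Chebyshev: P(|Z̄ − 45.1| ≥ 3) ≤ Var(Z̄)/(3)² = 108.18/(964·3²) = 0.0125.

0.012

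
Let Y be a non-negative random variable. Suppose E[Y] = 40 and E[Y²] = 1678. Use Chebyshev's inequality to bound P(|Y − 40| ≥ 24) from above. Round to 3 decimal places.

0.135

Var(Y) = E[Y²] − (E[Y])² = 1678 − 1600 = 78.
Chebyshev's inequality: P(|Y − μ| ≥ t) ≤ Var(Y)/t² = 78/576 = 0.1354.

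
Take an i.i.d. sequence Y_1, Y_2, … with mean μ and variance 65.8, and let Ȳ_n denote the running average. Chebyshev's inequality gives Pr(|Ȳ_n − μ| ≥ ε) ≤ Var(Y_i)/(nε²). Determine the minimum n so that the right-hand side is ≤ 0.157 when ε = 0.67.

934

Require 65.8/(n·0.67²) ≤ 0.157, i.e. n ≥ 65.8/(0.157·0.67²) = 933.634.
The smallest integer n is 934.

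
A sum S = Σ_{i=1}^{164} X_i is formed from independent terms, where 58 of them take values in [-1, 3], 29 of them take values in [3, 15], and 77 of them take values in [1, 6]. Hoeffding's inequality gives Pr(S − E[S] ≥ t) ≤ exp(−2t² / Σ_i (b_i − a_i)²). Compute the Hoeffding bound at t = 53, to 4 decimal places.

Σ(b_i − a_i)² = 58·4² + 29·12² + 77·5² = 7029.
Exponent = 2·53² / 7029 = 0.79926.
Bound = exp(−0.79926) = 0.44966.

0.4497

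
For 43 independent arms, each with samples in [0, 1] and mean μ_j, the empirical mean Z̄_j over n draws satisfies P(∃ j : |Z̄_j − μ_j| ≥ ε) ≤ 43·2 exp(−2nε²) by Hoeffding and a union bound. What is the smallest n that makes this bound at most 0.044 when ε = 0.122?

Need 2·43·exp(−2nε²) ≤ 0.044, i.e. exp(−2nε²) ≤ 0.044/86.
So 2nε² ≥ ln(86/0.044) = 7.577913.
Hence n ≥ 7.577913/(2·0.122²) = 254.566.
The smallest integer n is 255.

255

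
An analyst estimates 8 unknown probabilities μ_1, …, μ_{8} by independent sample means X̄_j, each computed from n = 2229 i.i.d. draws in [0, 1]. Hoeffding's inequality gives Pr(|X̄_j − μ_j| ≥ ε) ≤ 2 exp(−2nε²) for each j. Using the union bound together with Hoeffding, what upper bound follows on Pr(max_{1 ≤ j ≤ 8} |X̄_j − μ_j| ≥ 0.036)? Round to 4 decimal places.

Per-experiment Hoeffding bound: 2·exp(−2·2229·0.036²) = 2·exp(−5.77757) = 0.0061925.
Union bound over 8 events: 8·0.0061925 = 0.04954.

0.0495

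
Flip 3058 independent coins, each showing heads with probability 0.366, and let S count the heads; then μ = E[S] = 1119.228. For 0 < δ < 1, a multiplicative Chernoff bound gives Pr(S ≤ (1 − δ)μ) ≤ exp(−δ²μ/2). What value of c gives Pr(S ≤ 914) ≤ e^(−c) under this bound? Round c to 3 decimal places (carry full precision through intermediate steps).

Write 914 = (1 − δ)μ, so δ = 1 − 914/1119.228 = 0.1833657…
Then the exponent is δ²μ/2 = (μ − 914)²/(2μ) = 18.815886.

18.816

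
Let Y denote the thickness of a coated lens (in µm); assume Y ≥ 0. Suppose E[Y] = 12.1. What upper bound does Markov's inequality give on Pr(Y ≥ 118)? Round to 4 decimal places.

0.1025

Markov's inequality: for a non-negative random variable, Pr(Y ≥ a) ≤ E[Y]/a.
Here E[Y] = 12.1 and a = 118, so the bound is 12.1/118 = 0.1025.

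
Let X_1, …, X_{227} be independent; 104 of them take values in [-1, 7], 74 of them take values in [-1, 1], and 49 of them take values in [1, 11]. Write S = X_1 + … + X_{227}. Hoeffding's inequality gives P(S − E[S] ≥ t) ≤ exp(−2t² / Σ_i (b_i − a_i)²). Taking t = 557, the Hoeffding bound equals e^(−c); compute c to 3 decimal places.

52.354

Σ(b_i − a_i)² = 104·8² + 74·2² + 49·10² = 11852.
c = 2t² / 11852 = 2·557² / 11852 = 52.3539.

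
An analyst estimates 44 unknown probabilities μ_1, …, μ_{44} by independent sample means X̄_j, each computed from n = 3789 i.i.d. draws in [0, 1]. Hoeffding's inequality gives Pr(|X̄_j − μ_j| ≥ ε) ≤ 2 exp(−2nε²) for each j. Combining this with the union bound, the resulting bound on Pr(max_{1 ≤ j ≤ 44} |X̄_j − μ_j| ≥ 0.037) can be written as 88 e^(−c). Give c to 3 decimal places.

Union bound over the 44 events: Pr(max_{1 ≤ j ≤ 44} |X̄_j − μ_j| ≥ 0.037) ≤ 44·2·exp(−2nε²) = 88 exp(−2·3789·0.037²).
So c = 2·3789·0.037² = 10.3743.

10.374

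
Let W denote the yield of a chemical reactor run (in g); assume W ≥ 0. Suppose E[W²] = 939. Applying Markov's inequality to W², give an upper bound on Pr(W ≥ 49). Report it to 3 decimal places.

Since W ≥ 0, the event {W ≥ 49} is the same as {W² ≥ 2401}.
Markov's inequality applied to W² gives Pr(W² ≥ 2401) ≤ E[W²]/2401 = 939/2401 = 0.3911.

0.391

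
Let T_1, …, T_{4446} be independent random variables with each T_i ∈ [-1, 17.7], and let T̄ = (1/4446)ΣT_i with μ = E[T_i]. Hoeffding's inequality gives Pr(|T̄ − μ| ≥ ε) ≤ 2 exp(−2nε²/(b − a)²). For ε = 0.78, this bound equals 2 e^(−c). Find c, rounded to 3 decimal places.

15.471

c = 2nε²/(b − a)² = 2·4446·0.78² / 18.7² = 15.4705.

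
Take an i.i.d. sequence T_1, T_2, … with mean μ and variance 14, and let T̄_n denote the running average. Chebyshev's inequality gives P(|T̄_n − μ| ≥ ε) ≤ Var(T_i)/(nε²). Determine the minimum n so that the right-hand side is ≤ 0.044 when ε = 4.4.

17

Require 14/(n·4.4²) ≤ 0.044, i.e. n ≥ 14/(0.044·4.4²) = 16.435.
The smallest integer n is 17.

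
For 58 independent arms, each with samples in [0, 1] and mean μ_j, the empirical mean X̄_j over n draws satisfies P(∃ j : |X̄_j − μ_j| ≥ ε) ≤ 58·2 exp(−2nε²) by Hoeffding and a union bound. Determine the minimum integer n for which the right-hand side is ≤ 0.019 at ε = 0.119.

308

Need 2·58·exp(−2nε²) ≤ 0.019, i.e. exp(−2nε²) ≤ 0.019/116.
So 2nε² ≥ ln(116/0.019) = 8.716906.
Hence n ≥ 8.716906/(2·0.119²) = 307.779.
The smallest integer n is 308.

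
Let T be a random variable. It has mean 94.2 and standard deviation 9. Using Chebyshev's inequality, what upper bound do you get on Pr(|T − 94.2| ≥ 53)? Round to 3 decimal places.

0.029

Chebyshev: Pr(|T − μ| ≥ t) ≤ Var(T)/t².
Var(T) = σ² = 9² = 81.
Bound = 81 / 2809 = 0.0288.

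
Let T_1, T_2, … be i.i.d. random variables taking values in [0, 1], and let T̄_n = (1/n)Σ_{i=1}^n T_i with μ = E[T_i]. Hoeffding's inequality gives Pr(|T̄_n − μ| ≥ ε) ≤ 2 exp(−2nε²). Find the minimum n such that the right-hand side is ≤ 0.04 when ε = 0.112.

156

Require 2·exp(−2nε²) ≤ 0.04, i.e. 2nε² ≥ ln(2/0.04) = 3.912023.
So n ≥ 3.912023 / (2·0.112²) = 155.932.
The smallest integer n is 156.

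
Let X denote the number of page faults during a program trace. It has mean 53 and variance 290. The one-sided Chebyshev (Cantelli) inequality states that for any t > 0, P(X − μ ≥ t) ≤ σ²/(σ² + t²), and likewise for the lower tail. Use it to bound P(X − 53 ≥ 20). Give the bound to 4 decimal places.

0.4203

Here σ² = 290 and t = 20, so σ² + t² = 690.
Cantelli's bound: 290/690 = 0.4203.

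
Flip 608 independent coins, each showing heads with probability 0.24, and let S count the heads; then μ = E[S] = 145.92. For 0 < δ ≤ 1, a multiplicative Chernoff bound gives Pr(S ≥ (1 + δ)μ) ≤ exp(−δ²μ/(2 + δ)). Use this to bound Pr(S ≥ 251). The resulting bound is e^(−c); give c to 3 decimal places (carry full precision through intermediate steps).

27.819

Write 251 = (1 + δ)μ, so δ = 251/145.92 − 1 = 0.7201206…
Then the exponent is δ²μ/(2 + δ) = (251 − μ)² / (μ·(2 + δ)) = 27.818720.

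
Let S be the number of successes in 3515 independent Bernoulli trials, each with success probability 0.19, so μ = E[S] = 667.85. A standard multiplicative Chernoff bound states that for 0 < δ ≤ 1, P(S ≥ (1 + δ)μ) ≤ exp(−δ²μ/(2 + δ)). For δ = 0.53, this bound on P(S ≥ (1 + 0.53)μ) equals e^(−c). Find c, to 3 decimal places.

74.150

c = δ²μ/(2 + δ) = 0.53²·667.85/(2 + 0.53) = 74.1498.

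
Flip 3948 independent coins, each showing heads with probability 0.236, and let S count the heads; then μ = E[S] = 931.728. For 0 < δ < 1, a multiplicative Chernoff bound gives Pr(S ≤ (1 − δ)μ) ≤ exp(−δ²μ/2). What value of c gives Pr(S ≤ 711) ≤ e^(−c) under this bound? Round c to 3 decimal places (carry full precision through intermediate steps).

26.145

Write 711 = (1 − δ)μ, so δ = 1 − 711/931.728 = 0.2369018…
Then the exponent is δ²μ/2 = (μ − 711)²/(2μ) = 26.145425.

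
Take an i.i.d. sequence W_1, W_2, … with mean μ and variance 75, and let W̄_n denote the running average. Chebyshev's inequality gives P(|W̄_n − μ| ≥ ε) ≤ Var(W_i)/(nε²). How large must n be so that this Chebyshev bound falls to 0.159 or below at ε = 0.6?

Require 75/(n·0.6²) ≤ 0.159, i.e. n ≥ 75/(0.159·0.6²) = 1310.273.
The smallest integer n is 1311.

1311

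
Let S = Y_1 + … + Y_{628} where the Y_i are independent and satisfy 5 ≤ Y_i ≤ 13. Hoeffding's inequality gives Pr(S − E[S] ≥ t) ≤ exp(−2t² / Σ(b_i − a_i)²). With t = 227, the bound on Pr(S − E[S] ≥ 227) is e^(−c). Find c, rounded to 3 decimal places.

2.564

Σ(b_i − a_i)² = 628·(8)² = 40192.
c = 2t²/40192 = 2·227²/40192 = 2.5641.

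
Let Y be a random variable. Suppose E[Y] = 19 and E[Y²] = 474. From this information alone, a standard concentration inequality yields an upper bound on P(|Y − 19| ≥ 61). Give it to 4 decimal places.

0.0304

The first two moments determine the variance, so Chebyshev's inequality is the sharpest standard bound available.
Var(Y) = E[Y²] − (E[Y])² = 474 − 361 = 113.
Chebyshev's inequality: P(|Y − μ| ≥ t) ≤ Var(Y)/t² = 113/3721 = 0.0304.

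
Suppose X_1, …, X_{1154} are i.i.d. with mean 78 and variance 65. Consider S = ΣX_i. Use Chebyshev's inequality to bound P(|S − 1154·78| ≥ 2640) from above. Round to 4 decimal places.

0.0108

Var(S) = n·Var(X_i) = 1154·65 = 75010.
Chebyshev: P(|S − 1154·78| ≥ 2640) ≤ Var(S)/2640² = 75010/6969600 = 0.0108.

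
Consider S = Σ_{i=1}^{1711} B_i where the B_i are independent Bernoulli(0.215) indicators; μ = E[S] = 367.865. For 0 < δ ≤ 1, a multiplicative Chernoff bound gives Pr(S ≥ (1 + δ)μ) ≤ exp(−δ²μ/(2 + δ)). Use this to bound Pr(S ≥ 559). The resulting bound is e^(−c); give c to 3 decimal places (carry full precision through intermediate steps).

39.415

Write 559 = (1 + δ)μ, so δ = 559/367.865 − 1 = 0.5195792…
Then the exponent is δ²μ/(2 + δ) = (559 − μ)² / (μ·(2 + δ)) = 39.415220.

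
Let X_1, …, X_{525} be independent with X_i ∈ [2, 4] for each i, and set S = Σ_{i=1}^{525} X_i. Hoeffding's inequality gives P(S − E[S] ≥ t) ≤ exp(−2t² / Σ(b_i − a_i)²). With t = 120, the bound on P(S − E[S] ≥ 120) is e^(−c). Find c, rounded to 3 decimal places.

13.714

Σ(b_i − a_i)² = 525·(2)² = 2100.
c = 2t²/2100 = 2·120²/2100 = 13.7143.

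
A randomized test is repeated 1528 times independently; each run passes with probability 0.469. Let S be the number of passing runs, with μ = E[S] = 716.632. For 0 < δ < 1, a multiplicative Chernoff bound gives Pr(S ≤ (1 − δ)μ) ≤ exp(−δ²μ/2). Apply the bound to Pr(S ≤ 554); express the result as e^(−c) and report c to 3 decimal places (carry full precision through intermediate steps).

18.454

Write 554 = (1 − δ)μ, so δ = 1 − 554/716.632 = 0.2269393…
Then the exponent is δ²μ/2 = (μ − 554)²/(2μ) = 18.453800.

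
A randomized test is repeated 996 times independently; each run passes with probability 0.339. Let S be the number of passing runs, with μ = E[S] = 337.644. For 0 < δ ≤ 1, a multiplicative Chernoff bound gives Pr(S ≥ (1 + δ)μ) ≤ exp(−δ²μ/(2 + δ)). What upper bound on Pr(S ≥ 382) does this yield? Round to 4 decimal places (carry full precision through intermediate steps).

Write 382 = (1 + δ)μ, so δ = 382/337.644 − 1 = 0.1313691…
Then the exponent is δ²μ/(2 + δ) = (382 − μ)² / (μ·(2 + δ)) = 2.733928.
Bound = exp(−2.733928) = 0.06496.

0.0650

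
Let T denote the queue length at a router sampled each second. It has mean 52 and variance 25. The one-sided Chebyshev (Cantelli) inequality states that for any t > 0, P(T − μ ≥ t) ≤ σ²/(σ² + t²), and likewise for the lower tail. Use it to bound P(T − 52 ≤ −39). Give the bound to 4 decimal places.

Here σ² = 25 and t = 39, so σ² + t² = 1546.
Cantelli's bound: 25/1546 = 0.0162.

0.0162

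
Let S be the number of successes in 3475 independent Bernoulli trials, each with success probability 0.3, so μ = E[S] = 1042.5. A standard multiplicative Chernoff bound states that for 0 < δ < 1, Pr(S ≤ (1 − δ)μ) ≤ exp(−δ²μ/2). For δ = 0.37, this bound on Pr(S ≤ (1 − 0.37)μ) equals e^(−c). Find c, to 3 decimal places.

71.359

c = δ²μ/2 = 0.37²·1042.5/2 = 71.3591.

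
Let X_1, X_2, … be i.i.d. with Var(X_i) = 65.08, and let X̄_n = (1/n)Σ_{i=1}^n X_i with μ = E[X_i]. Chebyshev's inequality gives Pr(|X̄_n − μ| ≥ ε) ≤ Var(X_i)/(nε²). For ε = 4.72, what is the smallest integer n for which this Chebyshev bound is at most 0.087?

Require 65.08/(n·4.72²) ≤ 0.087, i.e. n ≥ 65.08/(0.087·4.72²) = 33.577.
The smallest integer n is 34.

34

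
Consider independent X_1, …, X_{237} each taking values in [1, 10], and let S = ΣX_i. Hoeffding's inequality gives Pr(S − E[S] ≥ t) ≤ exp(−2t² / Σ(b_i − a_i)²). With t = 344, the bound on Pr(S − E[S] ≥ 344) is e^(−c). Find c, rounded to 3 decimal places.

Σ(b_i − a_i)² = 237·(9)² = 19197.
c = 2t²/19197 = 2·344²/19197 = 12.3286.

12.329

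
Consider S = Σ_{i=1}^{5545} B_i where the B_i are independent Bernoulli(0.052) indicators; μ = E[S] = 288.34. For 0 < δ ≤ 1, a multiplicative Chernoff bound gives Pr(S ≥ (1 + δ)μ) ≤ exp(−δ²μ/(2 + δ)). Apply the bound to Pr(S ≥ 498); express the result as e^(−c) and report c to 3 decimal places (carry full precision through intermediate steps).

Write 498 = (1 + δ)μ, so δ = 498/288.34 − 1 = 0.7271277…
Then the exponent is δ²μ/(2 + δ) = (498 − μ)² / (μ·(2 + δ)) = 55.901157.

55.901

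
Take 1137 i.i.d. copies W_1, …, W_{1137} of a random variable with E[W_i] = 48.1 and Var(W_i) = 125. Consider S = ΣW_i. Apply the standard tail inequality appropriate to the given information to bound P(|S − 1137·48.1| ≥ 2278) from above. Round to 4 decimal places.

With mean and variance of each term known, Chebyshev's inequality bounds the deviation of the sum (or sample mean).
Var(S) = n·Var(W_i) = 1137·125 = 142125.
Chebyshev: P(|S − 1137·48.1| ≥ 2278) ≤ Var(S)/2278² = 142125/5189284 = 0.0274.

0.0274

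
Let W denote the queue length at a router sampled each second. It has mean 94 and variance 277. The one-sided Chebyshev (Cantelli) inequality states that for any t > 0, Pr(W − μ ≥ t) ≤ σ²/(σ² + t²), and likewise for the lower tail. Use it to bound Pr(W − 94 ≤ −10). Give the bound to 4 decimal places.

0.7347

Here σ² = 277 and t = 10, so σ² + t² = 377.
Cantelli's bound: 277/377 = 0.7347.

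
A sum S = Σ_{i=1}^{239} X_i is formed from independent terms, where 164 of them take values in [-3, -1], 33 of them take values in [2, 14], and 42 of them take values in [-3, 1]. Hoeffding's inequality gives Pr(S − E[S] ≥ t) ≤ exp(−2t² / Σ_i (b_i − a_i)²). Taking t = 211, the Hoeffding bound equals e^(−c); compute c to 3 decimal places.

Σ(b_i − a_i)² = 164·2² + 33·12² + 42·4² = 6080.
c = 2t² / 6080 = 2·211² / 6080 = 14.6451.

14.645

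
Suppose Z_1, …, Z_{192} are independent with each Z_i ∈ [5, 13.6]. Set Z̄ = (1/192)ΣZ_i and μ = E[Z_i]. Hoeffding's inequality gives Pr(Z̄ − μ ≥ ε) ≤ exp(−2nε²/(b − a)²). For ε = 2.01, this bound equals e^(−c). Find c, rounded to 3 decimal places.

20.976

c = 2nε²/(b − a)² = 2·192·2.01² / 8.6² = 20.9762.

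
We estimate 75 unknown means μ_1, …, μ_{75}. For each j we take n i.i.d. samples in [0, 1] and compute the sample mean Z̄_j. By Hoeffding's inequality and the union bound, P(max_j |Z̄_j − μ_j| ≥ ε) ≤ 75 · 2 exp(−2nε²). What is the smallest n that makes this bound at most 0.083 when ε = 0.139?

Need 2·75·exp(−2nε²) ≤ 0.083, i.e. exp(−2nε²) ≤ 0.083/150.
So 2nε² ≥ ln(150/0.083) = 7.499550.
Hence n ≥ 7.499550/(2·0.139²) = 194.078.
The smallest integer n is 195.

195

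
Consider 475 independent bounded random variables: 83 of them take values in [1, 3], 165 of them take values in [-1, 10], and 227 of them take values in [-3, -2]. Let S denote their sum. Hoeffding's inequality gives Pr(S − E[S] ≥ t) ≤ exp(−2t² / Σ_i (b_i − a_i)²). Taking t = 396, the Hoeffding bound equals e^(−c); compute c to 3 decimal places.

Σ(b_i − a_i)² = 83·2² + 165·11² + 227·1² = 20524.
c = 2t² / 20524 = 2·396² / 20524 = 15.2812.

15.281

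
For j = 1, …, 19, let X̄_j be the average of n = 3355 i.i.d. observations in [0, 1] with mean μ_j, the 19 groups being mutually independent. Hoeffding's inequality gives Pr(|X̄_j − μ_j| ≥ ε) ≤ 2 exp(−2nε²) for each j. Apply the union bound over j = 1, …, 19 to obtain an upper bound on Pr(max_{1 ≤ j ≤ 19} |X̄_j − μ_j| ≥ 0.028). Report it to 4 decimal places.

0.1973

Per-experiment Hoeffding bound: 2·exp(−2·3355·0.028²) = 2·exp(−5.26064) = 0.010384.
Union bound over 19 events: 19·0.010384 = 0.19730.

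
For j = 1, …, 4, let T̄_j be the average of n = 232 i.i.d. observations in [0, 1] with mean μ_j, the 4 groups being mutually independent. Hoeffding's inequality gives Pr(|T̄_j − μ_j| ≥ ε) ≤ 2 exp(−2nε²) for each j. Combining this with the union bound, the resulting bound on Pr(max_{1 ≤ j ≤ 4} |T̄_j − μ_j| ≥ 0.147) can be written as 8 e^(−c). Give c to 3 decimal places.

Union bound over the 4 events: Pr(max_{1 ≤ j ≤ 4} |T̄_j − μ_j| ≥ 0.147) ≤ 4·2·exp(−2nε²) = 8 exp(−2·232·0.147²).
So c = 2·232·0.147² = 10.0266.

10.027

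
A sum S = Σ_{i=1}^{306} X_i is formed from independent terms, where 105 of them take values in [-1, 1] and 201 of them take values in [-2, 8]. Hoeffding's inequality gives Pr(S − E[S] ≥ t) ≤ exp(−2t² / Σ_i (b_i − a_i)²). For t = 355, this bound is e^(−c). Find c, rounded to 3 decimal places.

Σ(b_i − a_i)² = 105·2² + 201·10² = 20520.
c = 2t² / 20520 = 2·355² / 20520 = 12.2831.

12.283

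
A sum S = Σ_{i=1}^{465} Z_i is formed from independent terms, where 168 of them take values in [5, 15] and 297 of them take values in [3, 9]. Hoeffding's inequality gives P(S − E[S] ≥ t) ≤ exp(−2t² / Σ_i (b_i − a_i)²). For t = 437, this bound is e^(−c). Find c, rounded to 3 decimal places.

Σ(b_i − a_i)² = 168·10² + 297·6² = 27492.
c = 2t² / 27492 = 2·437² / 27492 = 13.8927.

13.893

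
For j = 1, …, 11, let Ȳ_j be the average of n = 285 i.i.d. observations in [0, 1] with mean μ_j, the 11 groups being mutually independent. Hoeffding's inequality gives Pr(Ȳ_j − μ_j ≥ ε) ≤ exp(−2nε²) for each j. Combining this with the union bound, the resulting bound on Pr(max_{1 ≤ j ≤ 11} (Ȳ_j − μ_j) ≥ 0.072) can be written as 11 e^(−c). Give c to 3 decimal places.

2.955

Union bound over the 11 events: Pr(max_{1 ≤ j ≤ 11} (Ȳ_j − μ_j) ≥ 0.072) ≤ 11·exp(−2nε²) = 11 exp(−2·285·0.072²).
So c = 2·285·0.072² = 2.9549.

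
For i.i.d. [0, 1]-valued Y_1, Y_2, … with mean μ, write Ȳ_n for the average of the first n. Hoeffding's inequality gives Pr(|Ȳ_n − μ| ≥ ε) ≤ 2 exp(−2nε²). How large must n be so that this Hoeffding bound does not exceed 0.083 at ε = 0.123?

Require 2·exp(−2nε²) ≤ 0.083, i.e. 2nε² ≥ ln(2/0.083) = 3.182062.
So n ≥ 3.182062 / (2·0.123²) = 105.164.
The smallest integer n is 106.

106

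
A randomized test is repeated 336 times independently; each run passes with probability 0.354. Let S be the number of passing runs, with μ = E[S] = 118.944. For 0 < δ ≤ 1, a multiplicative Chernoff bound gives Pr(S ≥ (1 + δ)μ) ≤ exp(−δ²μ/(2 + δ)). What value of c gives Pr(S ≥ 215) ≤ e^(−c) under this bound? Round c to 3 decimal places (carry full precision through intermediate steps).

27.630

Write 215 = (1 + δ)μ, so δ = 215/118.944 − 1 = 0.8075733…
Then the exponent is δ²μ/(2 + δ) = (215 − μ)² / (μ·(2 + δ)) = 27.629648.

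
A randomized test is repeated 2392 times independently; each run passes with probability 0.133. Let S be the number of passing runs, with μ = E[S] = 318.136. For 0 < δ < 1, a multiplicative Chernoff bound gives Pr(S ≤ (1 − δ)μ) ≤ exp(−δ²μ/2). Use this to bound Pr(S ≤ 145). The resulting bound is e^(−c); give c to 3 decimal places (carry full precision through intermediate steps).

47.112

Write 145 = (1 − δ)μ, so δ = 1 − 145/318.136 = 0.5442201…
Then the exponent is δ²μ/2 = (μ − 145)²/(2μ) = 47.112044.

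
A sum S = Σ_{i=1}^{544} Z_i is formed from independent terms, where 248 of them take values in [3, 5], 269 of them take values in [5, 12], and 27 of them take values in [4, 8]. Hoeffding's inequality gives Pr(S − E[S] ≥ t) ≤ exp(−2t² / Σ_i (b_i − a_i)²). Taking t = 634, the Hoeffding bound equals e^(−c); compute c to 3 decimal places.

55.044

Σ(b_i − a_i)² = 248·2² + 269·7² + 27·4² = 14605.
c = 2t² / 14605 = 2·634² / 14605 = 55.0436.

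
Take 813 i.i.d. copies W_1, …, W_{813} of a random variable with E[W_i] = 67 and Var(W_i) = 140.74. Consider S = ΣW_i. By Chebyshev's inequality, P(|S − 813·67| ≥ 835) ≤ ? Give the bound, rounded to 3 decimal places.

Var(S) = n·Var(W_i) = 813·140.74 = 114421.62.
Chebyshev: P(|S − 813·67| ≥ 835) ≤ Var(S)/835² = 114421.62/697225 = 0.1641.

0.164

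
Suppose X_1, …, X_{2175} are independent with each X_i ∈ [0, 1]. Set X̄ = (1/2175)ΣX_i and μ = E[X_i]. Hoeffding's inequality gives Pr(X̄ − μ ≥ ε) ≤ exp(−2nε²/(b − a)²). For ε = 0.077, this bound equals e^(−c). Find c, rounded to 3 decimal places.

25.791

c = 2nε²/(b − a)² = 2·2175·0.077² / 1² = 25.7911.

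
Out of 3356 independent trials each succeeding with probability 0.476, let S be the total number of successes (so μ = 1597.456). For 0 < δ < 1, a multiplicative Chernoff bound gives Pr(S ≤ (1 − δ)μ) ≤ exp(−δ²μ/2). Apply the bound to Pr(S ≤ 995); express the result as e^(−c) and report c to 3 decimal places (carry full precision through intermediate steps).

113.604

Write 995 = (1 − δ)μ, so δ = 1 − 995/1597.456 = 0.3771346…
Then the exponent is δ²μ/2 = (μ − 995)²/(2μ) = 113.603515.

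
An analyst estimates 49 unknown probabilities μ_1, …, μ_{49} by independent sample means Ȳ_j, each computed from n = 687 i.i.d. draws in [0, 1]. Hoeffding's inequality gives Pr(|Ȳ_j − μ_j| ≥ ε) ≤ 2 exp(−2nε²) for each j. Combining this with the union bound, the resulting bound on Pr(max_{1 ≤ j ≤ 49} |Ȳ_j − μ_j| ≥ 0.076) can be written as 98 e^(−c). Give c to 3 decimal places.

Union bound over the 49 events: Pr(max_{1 ≤ j ≤ 49} |Ȳ_j − μ_j| ≥ 0.076) ≤ 49·2·exp(−2nε²) = 98 exp(−2·687·0.076²).
So c = 2·687·0.076² = 7.9362.

7.936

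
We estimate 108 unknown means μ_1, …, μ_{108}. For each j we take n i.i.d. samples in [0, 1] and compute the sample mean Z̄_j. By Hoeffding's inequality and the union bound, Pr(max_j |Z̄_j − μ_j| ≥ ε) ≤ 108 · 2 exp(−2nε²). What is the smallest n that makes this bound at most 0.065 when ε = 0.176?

Need 2·108·exp(−2nε²) ≤ 0.065, i.e. exp(−2nε²) ≤ 0.065/216.
So 2nε² ≥ ln(216/0.065) = 8.108646.
Hence n ≥ 8.108646/(2·0.176²) = 130.886.
The smallest integer n is 131.

131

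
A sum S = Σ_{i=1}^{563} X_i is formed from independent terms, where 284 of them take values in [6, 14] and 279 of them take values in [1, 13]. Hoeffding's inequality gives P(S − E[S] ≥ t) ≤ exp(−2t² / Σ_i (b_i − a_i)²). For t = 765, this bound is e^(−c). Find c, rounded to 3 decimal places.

Σ(b_i − a_i)² = 284·8² + 279·12² = 58352.
c = 2t² / 58352 = 2·765² / 58352 = 20.0584.

20.058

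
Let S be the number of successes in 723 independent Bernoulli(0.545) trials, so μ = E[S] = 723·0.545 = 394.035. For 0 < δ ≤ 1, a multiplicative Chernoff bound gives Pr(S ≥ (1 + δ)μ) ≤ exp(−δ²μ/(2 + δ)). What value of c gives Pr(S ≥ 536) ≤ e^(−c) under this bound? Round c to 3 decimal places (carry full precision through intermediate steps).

21.670

Write 536 = (1 + δ)μ, so δ = 536/394.035 − 1 = 0.3602853…
Then the exponent is δ²μ/(2 + δ) = (536 − μ)² / (μ·(2 + δ)) = 21.670218.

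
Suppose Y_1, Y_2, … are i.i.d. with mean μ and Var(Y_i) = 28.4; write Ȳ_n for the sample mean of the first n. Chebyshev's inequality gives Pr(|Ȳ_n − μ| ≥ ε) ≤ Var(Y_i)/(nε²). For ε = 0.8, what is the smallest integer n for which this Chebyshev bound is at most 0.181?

246

Require 28.4/(n·0.8²) ≤ 0.181, i.e. n ≥ 28.4/(0.181·0.8²) = 245.166.
The smallest integer n is 246.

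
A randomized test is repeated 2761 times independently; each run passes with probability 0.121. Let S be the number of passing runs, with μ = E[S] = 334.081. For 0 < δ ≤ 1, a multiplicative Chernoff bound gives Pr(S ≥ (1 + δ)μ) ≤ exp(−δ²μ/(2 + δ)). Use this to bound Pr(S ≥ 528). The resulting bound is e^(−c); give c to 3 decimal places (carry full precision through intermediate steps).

43.621

Write 528 = (1 + δ)μ, so δ = 528/334.081 − 1 = 0.580455…
Then the exponent is δ²μ/(2 + δ) = (528 − μ)² / (μ·(2 + δ)) = 43.620702.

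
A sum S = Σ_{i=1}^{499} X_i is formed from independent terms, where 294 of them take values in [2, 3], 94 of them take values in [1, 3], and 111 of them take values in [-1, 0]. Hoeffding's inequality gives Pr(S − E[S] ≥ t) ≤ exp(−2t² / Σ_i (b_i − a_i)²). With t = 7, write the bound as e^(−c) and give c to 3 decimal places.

0.125

Σ(b_i − a_i)² = 294·1² + 94·2² + 111·1² = 781.
c = 2t² / 781 = 2·7² / 781 = 0.1255.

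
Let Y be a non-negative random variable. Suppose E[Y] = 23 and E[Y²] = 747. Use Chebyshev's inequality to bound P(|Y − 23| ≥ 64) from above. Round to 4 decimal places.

Var(Y) = E[Y²] − (E[Y])² = 747 − 529 = 218.
Chebyshev's inequality: P(|Y − μ| ≥ t) ≤ Var(Y)/t² = 218/4096 = 0.0532.

0.0532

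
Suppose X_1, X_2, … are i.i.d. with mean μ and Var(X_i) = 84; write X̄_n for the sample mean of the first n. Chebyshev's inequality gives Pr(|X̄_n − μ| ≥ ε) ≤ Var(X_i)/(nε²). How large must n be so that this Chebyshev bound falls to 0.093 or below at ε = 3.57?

Require 84/(n·3.57²) ≤ 0.093, i.e. n ≥ 84/(0.093·3.57²) = 70.870.
The smallest integer n is 71.

71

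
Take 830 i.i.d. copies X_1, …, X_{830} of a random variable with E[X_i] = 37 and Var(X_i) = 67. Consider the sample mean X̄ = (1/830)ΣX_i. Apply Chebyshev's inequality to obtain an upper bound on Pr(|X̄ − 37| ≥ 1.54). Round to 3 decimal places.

0.034

Var(X̄) = Var(X_i)/n = 67/830 = 0.080723.
Chebyshev: Pr(|X̄ − 37| ≥ 1.54) ≤ Var(X̄)/(1.54)² = 67/(830·1.54²) = 0.0340.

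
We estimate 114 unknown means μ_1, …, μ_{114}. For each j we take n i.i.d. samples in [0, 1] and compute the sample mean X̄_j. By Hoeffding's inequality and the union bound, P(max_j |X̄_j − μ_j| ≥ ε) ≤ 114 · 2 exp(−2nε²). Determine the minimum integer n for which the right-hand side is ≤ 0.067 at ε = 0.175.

Need 2·114·exp(−2nε²) ≤ 0.067, i.e. exp(−2nε²) ≤ 0.067/228.
So 2nε² ≥ ln(228/0.067) = 8.132408.
Hence n ≥ 8.132408/(2·0.175²) = 132.774.
The smallest integer n is 133.

133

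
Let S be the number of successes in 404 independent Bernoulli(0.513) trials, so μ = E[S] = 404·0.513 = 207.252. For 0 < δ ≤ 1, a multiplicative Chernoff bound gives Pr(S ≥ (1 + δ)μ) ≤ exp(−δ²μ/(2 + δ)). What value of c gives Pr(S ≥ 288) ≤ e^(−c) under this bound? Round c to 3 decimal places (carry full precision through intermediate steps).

13.165

Write 288 = (1 + δ)μ, so δ = 288/207.252 − 1 = 0.3896126…
Then the exponent is δ²μ/(2 + δ) = (288 − μ)² / (μ·(2 + δ)) = 13.165499.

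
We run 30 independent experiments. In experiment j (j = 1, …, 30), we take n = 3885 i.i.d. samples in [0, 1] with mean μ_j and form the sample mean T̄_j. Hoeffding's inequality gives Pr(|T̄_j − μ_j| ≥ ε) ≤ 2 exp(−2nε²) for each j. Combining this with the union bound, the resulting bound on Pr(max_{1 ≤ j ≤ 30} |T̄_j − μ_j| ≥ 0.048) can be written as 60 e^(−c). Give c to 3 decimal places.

Union bound over the 30 events: Pr(max_{1 ≤ j ≤ 30} |T̄_j − μ_j| ≥ 0.048) ≤ 30·2·exp(−2nε²) = 60 exp(−2·3885·0.048²).
So c = 2·3885·0.048² = 17.9021.

17.902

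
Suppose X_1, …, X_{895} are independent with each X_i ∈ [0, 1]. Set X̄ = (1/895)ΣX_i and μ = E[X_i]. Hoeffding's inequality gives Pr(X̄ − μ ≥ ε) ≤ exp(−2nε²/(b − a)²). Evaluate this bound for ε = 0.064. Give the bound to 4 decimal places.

Exponent: 2nε²/(b − a)² = 2·895·0.064² / 1² = 7.33184.
Bound = exp(−7.33184) = 0.00065.

0.0007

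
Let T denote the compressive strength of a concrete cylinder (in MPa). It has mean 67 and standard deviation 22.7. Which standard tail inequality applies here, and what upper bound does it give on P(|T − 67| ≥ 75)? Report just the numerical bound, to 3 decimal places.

0.092

Mean and variance are known, so Chebyshev's inequality applies.
Chebyshev: P(|T − μ| ≥ t) ≤ Var(T)/t².
Var(T) = σ² = 22.7² = 515.29.
Bound = 515.29 / 5625 = 0.0916.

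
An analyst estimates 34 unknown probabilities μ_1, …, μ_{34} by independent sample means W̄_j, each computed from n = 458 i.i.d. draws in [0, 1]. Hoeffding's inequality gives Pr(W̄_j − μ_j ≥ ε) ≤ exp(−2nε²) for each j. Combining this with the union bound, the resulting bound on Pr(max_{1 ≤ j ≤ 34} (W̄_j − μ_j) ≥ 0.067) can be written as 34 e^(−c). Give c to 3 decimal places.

4.112

Union bound over the 34 events: Pr(max_{1 ≤ j ≤ 34} (W̄_j − μ_j) ≥ 0.067) ≤ 34·exp(−2nε²) = 34 exp(−2·458·0.067²).
So c = 2·458·0.067² = 4.1119.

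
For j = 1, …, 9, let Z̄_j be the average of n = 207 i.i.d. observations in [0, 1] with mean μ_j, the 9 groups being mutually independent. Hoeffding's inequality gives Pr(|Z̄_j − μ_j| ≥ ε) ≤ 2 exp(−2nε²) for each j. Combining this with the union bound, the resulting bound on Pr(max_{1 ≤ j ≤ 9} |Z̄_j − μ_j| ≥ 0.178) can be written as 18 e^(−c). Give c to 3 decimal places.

13.117

Union bound over the 9 events: Pr(max_{1 ≤ j ≤ 9} |Z̄_j − μ_j| ≥ 0.178) ≤ 9·2·exp(−2nε²) = 18 exp(−2·207·0.178²).
So c = 2·207·0.178² = 13.1172.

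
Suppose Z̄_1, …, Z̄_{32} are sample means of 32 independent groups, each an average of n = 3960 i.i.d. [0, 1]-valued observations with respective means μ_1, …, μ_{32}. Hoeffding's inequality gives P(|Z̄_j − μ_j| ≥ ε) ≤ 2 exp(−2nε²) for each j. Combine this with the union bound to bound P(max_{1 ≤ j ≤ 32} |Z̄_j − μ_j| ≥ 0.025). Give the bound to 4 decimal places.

Per-experiment Hoeffding bound: 2·exp(−2·3960·0.025²) = 2·exp(−4.95000) = 0.014167.
Union bound over 32 events: 32·0.014167 = 0.45334.

0.4533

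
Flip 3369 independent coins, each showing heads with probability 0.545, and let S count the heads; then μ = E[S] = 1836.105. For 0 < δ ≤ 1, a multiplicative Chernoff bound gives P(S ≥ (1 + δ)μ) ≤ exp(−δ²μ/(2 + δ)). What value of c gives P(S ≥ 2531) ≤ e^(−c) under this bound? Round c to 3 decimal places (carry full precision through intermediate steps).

110.572

Write 2531 = (1 + δ)μ, so δ = 2531/1836.105 − 1 = 0.3784615…
Then the exponent is δ²μ/(2 + δ) = (2531 − μ)² / (μ·(2 + δ)) = 110.571892.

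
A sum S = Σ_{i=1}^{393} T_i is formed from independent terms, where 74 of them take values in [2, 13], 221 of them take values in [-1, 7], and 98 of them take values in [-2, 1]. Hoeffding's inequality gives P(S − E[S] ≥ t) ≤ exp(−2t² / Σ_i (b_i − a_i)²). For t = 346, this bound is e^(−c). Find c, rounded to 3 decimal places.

Σ(b_i − a_i)² = 74·11² + 221·8² + 98·3² = 23980.
c = 2t² / 23980 = 2·346² / 23980 = 9.9847.

9.985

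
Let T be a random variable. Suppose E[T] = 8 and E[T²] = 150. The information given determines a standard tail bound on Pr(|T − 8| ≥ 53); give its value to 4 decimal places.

The first two moments determine the variance, so Chebyshev's inequality is the sharpest standard bound available.
Var(T) = E[T²] − (E[T])² = 150 − 64 = 86.
Chebyshev's inequality: Pr(|T − μ| ≥ t) ≤ Var(T)/t² = 86/2809 = 0.0306.

0.0306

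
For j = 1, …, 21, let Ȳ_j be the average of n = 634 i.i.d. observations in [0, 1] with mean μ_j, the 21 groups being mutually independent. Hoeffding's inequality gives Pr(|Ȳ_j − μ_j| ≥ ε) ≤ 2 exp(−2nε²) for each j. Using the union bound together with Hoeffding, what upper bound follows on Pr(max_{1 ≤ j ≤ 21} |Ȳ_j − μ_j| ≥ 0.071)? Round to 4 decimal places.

Per-experiment Hoeffding bound: 2·exp(−2·634·0.071²) = 2·exp(−6.39199) = 0.0033498.
Union bound over 21 events: 21·0.0033498 = 0.07035.

0.0703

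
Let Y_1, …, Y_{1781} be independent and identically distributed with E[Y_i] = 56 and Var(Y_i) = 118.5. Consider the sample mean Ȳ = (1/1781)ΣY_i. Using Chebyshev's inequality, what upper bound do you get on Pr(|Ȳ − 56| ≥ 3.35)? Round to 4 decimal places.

Var(Ȳ) = Var(Y_i)/n = 118.5/1781 = 0.066536.
Chebyshev: Pr(|Ȳ − 56| ≥ 3.35) ≤ Var(Ȳ)/(3.35)² = 118.5/(1781·3.35²) = 0.0059.

0.0059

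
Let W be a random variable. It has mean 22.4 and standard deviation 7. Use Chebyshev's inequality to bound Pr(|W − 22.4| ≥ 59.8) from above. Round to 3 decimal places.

Chebyshev: Pr(|W − μ| ≥ t) ≤ Var(W)/t².
Var(W) = σ² = 7² = 49.
Bound = 49 / 3576.04 = 0.0137.

0.014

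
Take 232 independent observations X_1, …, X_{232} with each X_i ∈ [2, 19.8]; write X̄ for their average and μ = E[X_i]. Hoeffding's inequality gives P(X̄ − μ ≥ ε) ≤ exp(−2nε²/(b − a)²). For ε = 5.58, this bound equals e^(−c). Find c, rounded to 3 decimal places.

c = 2nε²/(b − a)² = 2·232·5.58² / 17.8² = 45.5981.

45.598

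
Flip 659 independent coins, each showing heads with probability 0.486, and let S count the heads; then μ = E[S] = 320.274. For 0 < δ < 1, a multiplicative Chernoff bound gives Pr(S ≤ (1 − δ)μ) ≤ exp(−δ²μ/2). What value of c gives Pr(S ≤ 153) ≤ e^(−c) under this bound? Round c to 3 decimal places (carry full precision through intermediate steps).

43.682

Write 153 = (1 − δ)μ, so δ = 1 − 153/320.274 = 0.522284…
Then the exponent is δ²μ/2 = (μ − 153)²/(2μ) = 43.682271.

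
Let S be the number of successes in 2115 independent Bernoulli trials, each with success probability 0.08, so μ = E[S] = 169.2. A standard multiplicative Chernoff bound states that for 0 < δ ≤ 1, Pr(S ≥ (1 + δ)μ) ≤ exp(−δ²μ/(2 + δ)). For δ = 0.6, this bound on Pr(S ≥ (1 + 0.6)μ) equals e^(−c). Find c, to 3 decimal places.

c = δ²μ/(2 + δ) = 0.6²·169.2/(2 + 0.6) = 23.4277.

23.428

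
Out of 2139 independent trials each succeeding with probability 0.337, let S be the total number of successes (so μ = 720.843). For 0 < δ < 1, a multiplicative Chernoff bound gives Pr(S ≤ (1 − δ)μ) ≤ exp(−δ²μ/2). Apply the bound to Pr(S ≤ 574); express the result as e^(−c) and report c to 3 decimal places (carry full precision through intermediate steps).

14.957

Write 574 = (1 − δ)μ, so δ = 1 − 574/720.843 = 0.2037101…
Then the exponent is δ²μ/2 = (μ − 574)²/(2μ) = 14.956701.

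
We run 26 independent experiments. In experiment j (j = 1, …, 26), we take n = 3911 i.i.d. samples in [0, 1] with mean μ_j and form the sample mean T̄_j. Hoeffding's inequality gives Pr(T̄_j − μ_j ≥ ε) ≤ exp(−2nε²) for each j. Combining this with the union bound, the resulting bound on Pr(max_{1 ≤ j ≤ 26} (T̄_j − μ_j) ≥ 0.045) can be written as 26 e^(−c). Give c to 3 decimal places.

Union bound over the 26 events: Pr(max_{1 ≤ j ≤ 26} (T̄_j − μ_j) ≥ 0.045) ≤ 26·exp(−2nε²) = 26 exp(−2·3911·0.045²).
So c = 2·3911·0.045² = 15.8395.

15.840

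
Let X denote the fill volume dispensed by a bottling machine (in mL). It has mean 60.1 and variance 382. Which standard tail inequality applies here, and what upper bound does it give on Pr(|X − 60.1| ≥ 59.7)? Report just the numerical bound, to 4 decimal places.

Mean and variance are known, so Chebyshev's inequality applies.
Chebyshev: Pr(|X − μ| ≥ t) ≤ Var(X)/t².
Bound = 382 / 3564.09 = 0.1072.

0.1072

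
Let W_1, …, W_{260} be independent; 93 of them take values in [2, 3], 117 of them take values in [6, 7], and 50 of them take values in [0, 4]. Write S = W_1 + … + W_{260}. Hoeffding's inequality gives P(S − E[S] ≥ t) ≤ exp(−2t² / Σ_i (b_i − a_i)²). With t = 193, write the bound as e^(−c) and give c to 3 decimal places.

73.760

Σ(b_i − a_i)² = 93·1² + 117·1² + 50·4² = 1010.
c = 2t² / 1010 = 2·193² / 1010 = 73.7604.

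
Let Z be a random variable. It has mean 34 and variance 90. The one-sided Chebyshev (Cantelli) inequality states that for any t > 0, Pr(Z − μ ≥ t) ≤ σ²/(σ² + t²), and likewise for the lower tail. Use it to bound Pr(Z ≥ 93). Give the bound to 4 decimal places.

Here σ² = 90 and t = 59, so σ² + t² = 3571.
Cantelli's bound: 90/3571 = 0.0252.

0.0252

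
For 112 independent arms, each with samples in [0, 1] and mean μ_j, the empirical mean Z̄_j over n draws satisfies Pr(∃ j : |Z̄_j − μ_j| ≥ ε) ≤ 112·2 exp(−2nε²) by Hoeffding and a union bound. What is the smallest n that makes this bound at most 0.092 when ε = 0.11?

323

Need 2·112·exp(−2nε²) ≤ 0.092, i.e. exp(−2nε²) ≤ 0.092/224.
So 2nε² ≥ ln(224/0.092) = 7.797613.
Hence n ≥ 7.797613/(2·0.11²) = 322.215.
The smallest integer n is 323.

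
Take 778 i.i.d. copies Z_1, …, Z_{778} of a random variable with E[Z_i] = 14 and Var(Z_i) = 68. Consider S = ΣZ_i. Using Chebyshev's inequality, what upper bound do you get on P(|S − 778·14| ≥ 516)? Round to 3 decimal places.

Var(S) = n·Var(Z_i) = 778·68 = 52904.
Chebyshev: P(|S − 778·14| ≥ 516) ≤ Var(S)/516² = 52904/266256 = 0.1987.

0.199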